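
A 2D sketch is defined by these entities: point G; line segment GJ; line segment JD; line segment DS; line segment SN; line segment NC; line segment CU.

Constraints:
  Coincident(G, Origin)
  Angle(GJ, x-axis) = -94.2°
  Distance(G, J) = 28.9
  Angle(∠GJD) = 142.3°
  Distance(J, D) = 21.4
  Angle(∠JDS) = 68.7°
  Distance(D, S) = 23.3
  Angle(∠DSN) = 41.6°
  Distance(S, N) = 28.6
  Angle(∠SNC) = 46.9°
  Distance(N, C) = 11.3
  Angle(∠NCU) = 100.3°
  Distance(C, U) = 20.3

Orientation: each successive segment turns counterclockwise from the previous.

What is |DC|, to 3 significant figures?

8.00

G is at the origin; GJ runs at -94.2° with length 28.9, so J = (-2.12, -28.8). ∠GJD = 142.3° gives JD at -56.5° from the x-axis; with |JD| = 21.4, D = (9.69, -46.7). ∠JDS = 68.7° gives DS at 54.8° from the x-axis; with |DS| = 23.3, S = (23.1, -27.6). ∠DSN = 41.6° gives SN at -167° from the x-axis; with |SN| = 28.6, N = (-4.72, -34.2). ∠SNC = 46.9° gives NC at -33.7° from the x-axis; with |NC| = 11.3, C = (4.68, -40.4). Then |DC| = |C − D| = 8.00.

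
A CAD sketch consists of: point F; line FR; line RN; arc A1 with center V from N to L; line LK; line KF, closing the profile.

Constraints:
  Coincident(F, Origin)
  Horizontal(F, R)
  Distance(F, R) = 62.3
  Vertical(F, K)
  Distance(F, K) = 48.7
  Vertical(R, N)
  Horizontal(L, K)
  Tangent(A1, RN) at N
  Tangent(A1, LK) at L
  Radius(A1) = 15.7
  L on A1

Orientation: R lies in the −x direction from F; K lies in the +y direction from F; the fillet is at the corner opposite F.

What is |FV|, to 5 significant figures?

57.101

FK is vertical with |FK| = 48.7 and K on the +y side, so K = (0.0000, 48.700). The virtual corner opposite F is at (-62.300, 48.700). Tangency of A1 to RN means the radius VN is perpendicular to RN and A1 meets LK tangentially, so VL is at right angles to LK, with radius 15.7, so the center V sits 15.7 in from both sides at V = (-46.600, 33.000). Then |FV| = |V − F| = 57.101.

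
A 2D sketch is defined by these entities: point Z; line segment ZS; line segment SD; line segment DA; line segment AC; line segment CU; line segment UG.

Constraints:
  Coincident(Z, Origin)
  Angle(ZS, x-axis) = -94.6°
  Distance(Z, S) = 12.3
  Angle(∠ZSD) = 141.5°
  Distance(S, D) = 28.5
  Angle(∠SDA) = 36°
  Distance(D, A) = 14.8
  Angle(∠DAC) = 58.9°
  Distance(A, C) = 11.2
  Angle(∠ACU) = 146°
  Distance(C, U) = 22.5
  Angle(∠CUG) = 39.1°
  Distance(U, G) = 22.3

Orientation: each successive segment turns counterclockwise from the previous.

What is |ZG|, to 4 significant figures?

40.77

Z is at the origin; ZS runs at -94.6° with length 12.3, so S = (-0.9864, -12.26). ∠ZSD = 141.5° gives SD at -56.10° from the x-axis; with |SD| = 28.5, D = (14.91, -35.92). ∠SDA = 36.0° gives DA at 87.90° from the x-axis; with |DA| = 14.8, A = (15.45, -21.13). ∠DAC = 58.9° gives AC at -151.0° from the x-axis; with |AC| = 11.2, C = (5.656, -26.56). ∠ACU = 146.0° gives CU at -117.0° from the x-axis; with |CU| = 22.5, U = (-4.559, -46.60). ∠CUG = 39.1° gives UG at 23.90° from the x-axis; with |UG| = 22.3, G = (15.83, -37.57). Then |ZG| = |G − Z| = 40.77.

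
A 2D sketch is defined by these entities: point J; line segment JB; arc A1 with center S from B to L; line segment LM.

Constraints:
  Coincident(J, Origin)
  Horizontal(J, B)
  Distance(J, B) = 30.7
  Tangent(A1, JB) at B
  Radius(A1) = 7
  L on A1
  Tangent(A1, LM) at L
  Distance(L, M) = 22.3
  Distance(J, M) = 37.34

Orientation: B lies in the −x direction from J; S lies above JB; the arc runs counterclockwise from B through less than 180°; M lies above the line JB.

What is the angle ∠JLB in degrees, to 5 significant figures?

119.33°

J is at the origin; J and B share the same y with |JB| = 30.7 and B on the −x side, so B = (-30.700, 0.0000). A1 meets JB tangentially, so SB is at right angles to JB, so S = B + (0, 7) = (-30.700, 7.0000). Since SL ⟂ LM (tangency), |SM| = √(7.0² + 22.3²) = 23.373 regardless of where L sits on A1. So M lies on both circle(J, 37.34) and circle(S, 23.373); the above-JB intersection is M = (-23.307, 29.173). L is the foot of the tangent from M: L = (-23.701, 6.8763).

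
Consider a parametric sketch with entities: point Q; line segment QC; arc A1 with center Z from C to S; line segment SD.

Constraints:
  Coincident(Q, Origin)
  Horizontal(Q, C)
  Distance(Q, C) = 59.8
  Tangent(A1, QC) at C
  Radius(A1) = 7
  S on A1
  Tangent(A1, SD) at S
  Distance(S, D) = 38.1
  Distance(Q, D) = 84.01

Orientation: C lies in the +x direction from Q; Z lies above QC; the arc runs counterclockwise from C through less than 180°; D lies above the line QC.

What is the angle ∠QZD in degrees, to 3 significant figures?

114°

Q is at the origin; QC is horizontal with |QC| = 59.8 and C on the +x side, so C = (59.8, 0.00). Since A1 is tangent to QC there, ZC ⟂ QC, so Z = C + (0, 7) = (59.8, 7.00). Since ZS ⟂ SD (tangency), |ZD| = √(7.0² + 38.1²) = 38.7 regardless of where S sits on A1. So D lies on both circle(Q, 84.01) and circle(Z, 38.7); the above-QC intersection is D = (71.6, 43.9). S is the foot of the tangent from D: S = (66.7, 6.10).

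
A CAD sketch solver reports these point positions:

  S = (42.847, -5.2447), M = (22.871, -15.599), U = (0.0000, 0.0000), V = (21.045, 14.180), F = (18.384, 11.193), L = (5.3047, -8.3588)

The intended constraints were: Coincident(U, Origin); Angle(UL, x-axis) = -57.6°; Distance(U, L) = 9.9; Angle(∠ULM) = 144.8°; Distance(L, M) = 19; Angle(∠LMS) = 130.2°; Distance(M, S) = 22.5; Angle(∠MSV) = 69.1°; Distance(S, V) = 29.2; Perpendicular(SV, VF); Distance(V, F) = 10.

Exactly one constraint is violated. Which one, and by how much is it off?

Distance(V, F) = 10 — off by 6.00.

U = (0.00, 0.00) ✓; UL at -57.60° ✓; |UL| = 9.900 ✓; ∠ULM = 144.8° ✓; |LM| = 19.00 ✓; ∠LMS = 130.2° ✓; |MS| = 22.50 ✓; ∠MSV = 69.10° ✓; |SV| = 29.20 ✓; ∠(SV, VF) = 90.00° ✓; |VF| = 4.000 ✗.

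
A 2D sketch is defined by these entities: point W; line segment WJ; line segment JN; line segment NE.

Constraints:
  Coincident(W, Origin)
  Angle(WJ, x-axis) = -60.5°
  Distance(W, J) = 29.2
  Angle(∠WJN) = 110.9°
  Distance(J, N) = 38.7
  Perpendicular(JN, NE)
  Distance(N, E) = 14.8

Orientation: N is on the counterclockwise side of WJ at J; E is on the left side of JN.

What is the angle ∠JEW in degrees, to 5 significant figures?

35.183°

∠WJN = 110.9°, so JN runs at -60.5° + (180° − 110.9°) = 8.6000° from the x-axis; with |JN| = 38.7, N = J + 38.7·(cos 8.6000°, sin 8.6000°) = (52.644, -19.627). The perpendicularity gives NE at right angles to JN; with |NE| = 14.8 on the left of JN, E = N + 14.8·(-0.14954, 0.98876) = (50.431, -4.9938). Then cos ∠JEW = EJ·EW / (|EJ||EW|), giving 35.183°.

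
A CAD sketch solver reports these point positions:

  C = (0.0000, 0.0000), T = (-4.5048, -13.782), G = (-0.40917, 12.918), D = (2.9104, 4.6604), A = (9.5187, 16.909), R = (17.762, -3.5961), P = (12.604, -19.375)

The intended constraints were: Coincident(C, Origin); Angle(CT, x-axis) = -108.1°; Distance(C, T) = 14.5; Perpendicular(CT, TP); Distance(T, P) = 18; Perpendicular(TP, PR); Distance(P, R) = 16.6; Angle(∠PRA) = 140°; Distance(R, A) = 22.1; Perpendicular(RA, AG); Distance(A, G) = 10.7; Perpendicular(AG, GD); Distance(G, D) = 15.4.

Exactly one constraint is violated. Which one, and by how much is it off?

Distance(G, D) = 15.4 — off by 6.50.

C = (0.00, 0.00) ✓; CT at -108.1° ✓; |CT| = 14.50 ✓; ∠(CT, TP) = 90.00° ✓; |TP| = 18.00 ✓; ∠(TP, PR) = 90.00° ✓; |PR| = 16.60 ✓; ∠PRA = 140.0° ✓; |RA| = 22.10 ✓; ∠(RA, AG) = 90.00° ✓; |AG| = 10.70 ✓; ∠(AG, GD) = 90.00° ✓; |GD| = 8.900 ✗.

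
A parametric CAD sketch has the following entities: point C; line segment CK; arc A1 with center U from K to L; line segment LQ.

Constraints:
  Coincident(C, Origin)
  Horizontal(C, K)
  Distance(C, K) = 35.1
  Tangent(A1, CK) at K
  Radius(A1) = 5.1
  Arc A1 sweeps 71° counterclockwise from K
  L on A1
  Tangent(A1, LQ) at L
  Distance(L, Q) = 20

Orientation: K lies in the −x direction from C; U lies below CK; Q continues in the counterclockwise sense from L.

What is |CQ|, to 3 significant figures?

51.5

On A1, K sits at bearing 90° from U; a 71° counterclockwise sweep puts L at bearing 161°, so L = U + 5.1·(cos 161°, sin 161°) = (-39.9, -3.44). Since A1 is tangent to LQ there, UL ⟂ LQ, so LQ runs along (−sin 161°, cos 161°); with |LQ| = 20.0, Q = (-46.4, -22.3). Then |CQ| = |Q − C| = 51.5.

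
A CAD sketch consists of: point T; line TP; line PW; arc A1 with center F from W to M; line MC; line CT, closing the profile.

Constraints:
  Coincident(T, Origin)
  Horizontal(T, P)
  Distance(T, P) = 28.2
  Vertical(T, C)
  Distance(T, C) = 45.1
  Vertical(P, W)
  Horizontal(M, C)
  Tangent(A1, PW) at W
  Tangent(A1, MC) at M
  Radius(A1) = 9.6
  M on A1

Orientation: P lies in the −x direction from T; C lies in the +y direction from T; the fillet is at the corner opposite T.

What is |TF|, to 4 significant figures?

40.08

T is at the origin; TP is horizontal with |TP| = 28.2 and P on the −x side, so P = (-28.20, 0.000). T and C share the same x with |TC| = 45.1 and C on the +y side, so C = (0.000, 45.10). The virtual corner opposite T is at (-28.20, 45.10). Tangency of A1 to PW means the radius FW is perpendicular to PW and the tangent condition forces FM to be normal to MC, with radius 9.6, so the center F sits 9.6 in from both sides at F = (-18.60, 35.50). Then |TF| = |F − T| = 40.08.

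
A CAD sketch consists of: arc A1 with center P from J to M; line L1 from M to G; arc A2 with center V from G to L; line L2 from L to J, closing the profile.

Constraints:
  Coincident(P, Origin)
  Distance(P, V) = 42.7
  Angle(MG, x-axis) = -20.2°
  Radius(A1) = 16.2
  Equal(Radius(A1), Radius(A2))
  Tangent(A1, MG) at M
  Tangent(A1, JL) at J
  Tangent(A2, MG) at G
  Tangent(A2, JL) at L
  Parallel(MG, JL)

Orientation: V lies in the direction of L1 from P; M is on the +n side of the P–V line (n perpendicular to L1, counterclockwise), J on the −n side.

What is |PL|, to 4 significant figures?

45.67

Tangency of A1 to both parallel lines with radius 16.2 puts M and J at P ± 16.2·n: M = (5.594, 15.20), J = (-5.594, -15.20). Equal radii place G and L the same way about V: G = V + 16.2·n = (45.67, 0.4594), L = V − 16.2·n = (34.48, -29.95). Then |PL| = |L − P| = 45.67.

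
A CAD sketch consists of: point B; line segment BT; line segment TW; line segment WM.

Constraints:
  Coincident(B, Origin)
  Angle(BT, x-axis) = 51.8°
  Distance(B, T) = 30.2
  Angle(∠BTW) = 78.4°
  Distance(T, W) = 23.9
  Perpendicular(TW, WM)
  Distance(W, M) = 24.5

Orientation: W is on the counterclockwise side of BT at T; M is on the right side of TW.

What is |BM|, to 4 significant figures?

56.95

∠BTW = 78.4°, so TW runs at 51.8° + (180° − 78.4°) = 153.4° from the x-axis; with |TW| = 23.9, W = T + 23.9·(cos 153.4°, sin 153.4°) = (-2.694, 34.43). TW is perpendicular to WM; with |WM| = 24.5 on the right of TW, M = W + 24.5·(0.4478, 0.8942) = (8.276, 56.34). Then |BM| = |M − B| = 56.95.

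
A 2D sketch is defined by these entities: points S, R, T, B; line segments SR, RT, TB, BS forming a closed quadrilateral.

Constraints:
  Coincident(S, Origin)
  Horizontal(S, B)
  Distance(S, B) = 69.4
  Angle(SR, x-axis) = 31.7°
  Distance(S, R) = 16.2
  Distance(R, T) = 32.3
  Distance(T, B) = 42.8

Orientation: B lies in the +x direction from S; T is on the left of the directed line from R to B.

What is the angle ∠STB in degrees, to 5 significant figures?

98.954°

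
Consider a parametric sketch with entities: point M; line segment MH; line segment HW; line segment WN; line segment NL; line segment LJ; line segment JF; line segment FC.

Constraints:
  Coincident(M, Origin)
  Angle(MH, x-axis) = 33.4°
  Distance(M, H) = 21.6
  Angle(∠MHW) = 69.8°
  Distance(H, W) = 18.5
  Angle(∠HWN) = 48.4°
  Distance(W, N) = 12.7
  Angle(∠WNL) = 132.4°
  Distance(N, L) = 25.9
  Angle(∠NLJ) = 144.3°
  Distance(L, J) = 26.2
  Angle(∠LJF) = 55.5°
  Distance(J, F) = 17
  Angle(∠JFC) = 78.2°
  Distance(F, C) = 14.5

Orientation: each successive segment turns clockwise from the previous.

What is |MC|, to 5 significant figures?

31.635

M is at the origin; MH runs at 33.4° with length 21.6, so H = (18.033, 11.890). ∠MHW = 69.8° gives HW at -76.800° from the x-axis; with |HW| = 18.5, W = (22.257, -6.1208). ∠HWN = 48.4° gives WN at 151.60° from the x-axis; with |WN| = 12.7, N = (11.086, -0.080398). ∠WNL = 132.4° gives NL at 104.00° from the x-axis; with |NL| = 25.9, L = (4.8199, 25.050). ∠NLJ = 144.3° gives LJ at 68.300° from the x-axis; with |LJ| = 26.2, J = (14.507, 49.394). ∠LJF = 55.5° gives JF at -56.200° from the x-axis; with |JF| = 17.0, F = (23.964, 35.267). ∠JFC = 78.2° gives FC at -158.00° from the x-axis; with |FC| = 14.5, C = (10.520, 29.835). Then |MC| = |C − M| = 31.635.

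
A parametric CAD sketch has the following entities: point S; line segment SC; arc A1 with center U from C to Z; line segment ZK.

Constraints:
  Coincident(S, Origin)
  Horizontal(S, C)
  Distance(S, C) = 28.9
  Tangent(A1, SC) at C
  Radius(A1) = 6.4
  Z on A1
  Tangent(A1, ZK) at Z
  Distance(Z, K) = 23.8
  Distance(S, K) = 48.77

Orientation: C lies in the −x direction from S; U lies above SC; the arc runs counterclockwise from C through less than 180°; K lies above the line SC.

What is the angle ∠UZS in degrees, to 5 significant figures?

115.90°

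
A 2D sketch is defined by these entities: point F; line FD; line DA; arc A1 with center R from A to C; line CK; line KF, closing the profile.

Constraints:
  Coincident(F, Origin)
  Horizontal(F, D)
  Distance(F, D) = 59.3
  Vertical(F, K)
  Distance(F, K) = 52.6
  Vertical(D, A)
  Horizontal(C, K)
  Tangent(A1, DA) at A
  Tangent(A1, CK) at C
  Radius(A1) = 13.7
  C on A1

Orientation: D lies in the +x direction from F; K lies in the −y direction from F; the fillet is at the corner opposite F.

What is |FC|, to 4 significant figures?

69.61

F is at the origin; F and D share the same y with |FD| = 59.3 and D on the +x side, so D = (59.30, 0.000). FK is vertical with |FK| = 52.6 and K on the −y side, so K = (0.000, -52.60). The virtual corner opposite F is at (59.30, -52.60). Tangency of A1 to DA means the radius RA is perpendicular to DA and since A1 is tangent to CK there, RC ⟂ CK, with radius 13.7, so the center R sits 13.7 in from both sides at R = (45.60, -38.90). That places the tangent points at A = (59.30, -38.90) on DA and C = (45.60, -52.60) on CK. Then |FC| = |C − F| = 69.61.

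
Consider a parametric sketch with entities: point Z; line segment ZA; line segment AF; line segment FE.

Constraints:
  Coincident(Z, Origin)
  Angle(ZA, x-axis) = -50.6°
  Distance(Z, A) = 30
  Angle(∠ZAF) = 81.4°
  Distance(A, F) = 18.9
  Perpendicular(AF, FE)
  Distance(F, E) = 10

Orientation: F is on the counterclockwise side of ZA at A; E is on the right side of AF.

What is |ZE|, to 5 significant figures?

42.201

Z is at the origin; ZA runs at -50.6° with length 30.0, so A = 30.0·(cos -50.6°, sin -50.6°) = (19.042, -23.182). ∠ZAF = 81.4°, so AF runs at -50.6° + (180° − 81.4°) = 48.000° from the x-axis; with |AF| = 18.9, F = A + 18.9·(cos 48.000°, sin 48.000°) = (31.688, -9.1366). AF is perpendicular to FE; with |FE| = 10.0 on the right of AF, E = F + 10.0·(0.74314, -0.66913) = (39.120, -15.828). Then |ZE| = |E − Z| = 42.201.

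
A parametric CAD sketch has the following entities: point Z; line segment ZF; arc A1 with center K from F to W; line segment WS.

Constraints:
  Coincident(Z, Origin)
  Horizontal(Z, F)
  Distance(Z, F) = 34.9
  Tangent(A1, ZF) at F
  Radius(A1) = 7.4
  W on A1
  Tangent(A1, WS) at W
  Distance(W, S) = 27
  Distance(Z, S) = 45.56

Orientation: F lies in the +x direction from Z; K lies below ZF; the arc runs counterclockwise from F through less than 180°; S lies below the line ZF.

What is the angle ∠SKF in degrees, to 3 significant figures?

169°

Checks: |KW| = 7.400 ✓; ∠(KW, WS) = 90.00° ✓; |WS| = 27.00 ✓; |ZS| = 45.56 ✓.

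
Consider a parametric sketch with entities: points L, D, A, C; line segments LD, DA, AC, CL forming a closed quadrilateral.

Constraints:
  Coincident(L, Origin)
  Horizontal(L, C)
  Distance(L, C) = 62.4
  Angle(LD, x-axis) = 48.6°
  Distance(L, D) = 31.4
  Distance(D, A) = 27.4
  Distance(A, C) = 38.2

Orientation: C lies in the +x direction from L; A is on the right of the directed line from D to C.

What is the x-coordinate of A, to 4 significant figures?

24.37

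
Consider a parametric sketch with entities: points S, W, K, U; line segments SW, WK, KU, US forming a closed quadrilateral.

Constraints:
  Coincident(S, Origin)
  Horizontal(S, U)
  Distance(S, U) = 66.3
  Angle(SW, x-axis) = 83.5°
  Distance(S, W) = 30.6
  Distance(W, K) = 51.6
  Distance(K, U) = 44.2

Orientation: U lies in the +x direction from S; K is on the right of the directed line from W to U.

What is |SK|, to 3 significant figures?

30.1

S is at the origin; SU is horizontal with |SU| = 66.3 and U in +x, so U = (66.3, 0). SW runs at 83.5° with |SW| = 30.6, so W = (3.46, 30.4). K is determined by |WK| = 51.6 and |KU| = 44.2 together: it lies at the intersection of circle(W, 51.6) and circle(U, 44.2). With |WU| = 69.8, the foot of the radical line on WU is 40.0 from W and the perpendicular offset is √(51.6² − 40.0²) = 32.6. Taking the right-of-WU solution: K = (25.2, -16.4).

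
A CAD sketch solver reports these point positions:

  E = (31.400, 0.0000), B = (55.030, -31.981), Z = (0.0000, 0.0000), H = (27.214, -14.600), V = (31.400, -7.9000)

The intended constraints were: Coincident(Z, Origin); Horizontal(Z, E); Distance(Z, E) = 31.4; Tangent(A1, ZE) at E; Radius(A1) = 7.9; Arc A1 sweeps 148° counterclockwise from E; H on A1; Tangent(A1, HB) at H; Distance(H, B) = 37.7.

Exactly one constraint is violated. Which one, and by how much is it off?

Distance(H, B) = 37.7 — off by 4.90.

Z = (0.00, 0.00) ✓; Z.y = 0.00, E.y = 0.00 ✓; |ZE| = 31.40 ✓; ∠(VE, EZ) = 90.00° ✓; |VE| = 7.900 ✓; bearing(V→H) − bearing(V→E) = 148.0° ✓; |VH| = 7.900 ✓; ∠(VH, HB) = 90.00° ✓; |HB| = 32.80 ✗.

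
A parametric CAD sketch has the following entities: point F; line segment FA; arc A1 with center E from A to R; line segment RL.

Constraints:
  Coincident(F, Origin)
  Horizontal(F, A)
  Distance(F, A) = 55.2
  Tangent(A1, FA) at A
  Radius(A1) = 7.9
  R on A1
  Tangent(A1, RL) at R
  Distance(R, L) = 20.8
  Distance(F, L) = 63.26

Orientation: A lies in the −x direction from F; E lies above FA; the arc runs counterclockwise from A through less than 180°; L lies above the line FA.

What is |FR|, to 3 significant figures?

49.1

F is at the origin; FA is horizontal with |FA| = 55.2 and A on the −x side, so A = (-55.2, 0.00). A1 meets FA tangentially, so EA is at right angles to FA, so E = A + (0, 7.9) = (-55.2, 7.90). Since ER ⟂ RL (tangency), |EL| = √(7.9² + 20.8²) = 22.2 regardless of where R sits on A1. So L lies on both circle(F, 63.26) and circle(E, 22.2); the above-FA intersection is L = (-55.6, 30.1). R is the foot of the tangent from L: R = (-47.9, 10.8).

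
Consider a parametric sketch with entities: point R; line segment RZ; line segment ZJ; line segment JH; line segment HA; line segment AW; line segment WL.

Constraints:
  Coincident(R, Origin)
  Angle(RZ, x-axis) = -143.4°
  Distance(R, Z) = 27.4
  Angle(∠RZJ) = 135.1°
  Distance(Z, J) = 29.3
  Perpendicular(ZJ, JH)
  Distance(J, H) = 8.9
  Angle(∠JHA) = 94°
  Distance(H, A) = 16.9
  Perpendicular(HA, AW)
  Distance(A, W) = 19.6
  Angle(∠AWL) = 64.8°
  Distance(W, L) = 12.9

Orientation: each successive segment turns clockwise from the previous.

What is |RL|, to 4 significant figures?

48.89

R is at the origin; RZ runs at -143.4° with length 27.4, so Z = (-22.00, -16.34). ∠RZJ = 135.1° gives ZJ at 171.7° from the x-axis; with |ZJ| = 29.3, J = (-50.99, -12.11). The perpendicularity gives JH at right angles to ZJ, so JH runs at 81.70°; with |JH| = 8.9, H = (-49.71, -3.300). ∠JHA = 94.0° gives HA at -4.300° from the x-axis; with |HA| = 16.9, A = (-32.85, -4.567). HA ⟂ AW, so AW runs at -94.30°; with |AW| = 19.6, W = (-34.32, -24.11). ∠AWL = 64.8° gives WL at 150.5° from the x-axis; with |WL| = 12.9, L = (-45.55, -17.76). Then |RL| = |L − R| = 48.89.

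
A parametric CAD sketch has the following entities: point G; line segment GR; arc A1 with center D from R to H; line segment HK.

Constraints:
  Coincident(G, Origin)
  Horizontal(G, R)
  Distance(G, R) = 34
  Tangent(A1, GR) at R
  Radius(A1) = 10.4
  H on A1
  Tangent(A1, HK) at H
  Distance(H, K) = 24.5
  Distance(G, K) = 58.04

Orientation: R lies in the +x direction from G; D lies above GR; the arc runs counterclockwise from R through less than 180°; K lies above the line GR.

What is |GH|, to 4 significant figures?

45.22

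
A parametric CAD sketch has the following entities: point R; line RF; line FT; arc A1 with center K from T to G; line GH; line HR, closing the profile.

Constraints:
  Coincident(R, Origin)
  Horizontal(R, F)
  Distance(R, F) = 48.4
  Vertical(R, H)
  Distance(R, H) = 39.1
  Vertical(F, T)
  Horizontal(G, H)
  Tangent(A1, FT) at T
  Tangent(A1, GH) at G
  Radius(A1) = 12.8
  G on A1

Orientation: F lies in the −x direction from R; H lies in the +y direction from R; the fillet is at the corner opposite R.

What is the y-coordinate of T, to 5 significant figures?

26.300

R is at the origin; R and F share the same y with |RF| = 48.4 and F on the −x side, so F = (-48.400, 0.0000). R and H share the same x with |RH| = 39.1 and H on the +y side, so H = (0.0000, 39.100). The virtual corner opposite R is at (-48.400, 39.100). The tangent condition forces KT to be normal to FT and since A1 is tangent to GH there, KG ⟂ GH, with radius 12.8, so the center K sits 12.8 in from both sides at K = (-35.600, 26.300). That places the tangent points at T = (-48.400, 26.300) on FT and G = (-35.600, 39.100) on GH. So T.y = 26.300.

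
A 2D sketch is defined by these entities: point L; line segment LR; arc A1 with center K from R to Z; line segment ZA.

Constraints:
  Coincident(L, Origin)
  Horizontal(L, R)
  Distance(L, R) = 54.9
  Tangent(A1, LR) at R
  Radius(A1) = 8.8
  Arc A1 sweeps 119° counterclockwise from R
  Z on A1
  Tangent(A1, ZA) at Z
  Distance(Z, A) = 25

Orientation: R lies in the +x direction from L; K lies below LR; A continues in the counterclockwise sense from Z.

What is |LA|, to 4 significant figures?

68.84

L is at the origin; LR is horizontal with |LR| = 54.9 and R on the +x side, so R = (54.90, 0.000). A1 meets LR tangentially, so KR is at right angles to LR, so K = R + (0, -8.8) = (54.90, -8.800). On A1, R sits at bearing 90° from K; a 119° counterclockwise sweep puts Z at bearing 209°, so Z = K + 8.8·(cos 209°, sin 209°) = (47.20, -13.07). Since A1 is tangent to ZA there, KZ ⟂ ZA, so ZA runs along (−sin 209°, cos 209°); with |ZA| = 25.0, A = (59.32, -34.93). Then |LA| = |A − L| = 68.84.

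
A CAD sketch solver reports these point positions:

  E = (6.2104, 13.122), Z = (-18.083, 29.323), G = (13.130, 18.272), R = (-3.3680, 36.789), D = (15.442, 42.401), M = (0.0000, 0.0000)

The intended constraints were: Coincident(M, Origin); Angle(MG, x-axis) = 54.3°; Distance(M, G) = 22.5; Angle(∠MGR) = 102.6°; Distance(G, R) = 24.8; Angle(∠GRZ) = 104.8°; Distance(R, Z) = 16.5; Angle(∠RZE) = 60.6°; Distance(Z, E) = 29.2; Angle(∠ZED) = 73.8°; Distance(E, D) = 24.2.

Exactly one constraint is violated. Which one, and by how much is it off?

Distance(E, D) = 24.2 — off by 6.50.

M = (0.00, 0.00) ✓; MG at 54.30° ✓; |MG| = 22.50 ✓; ∠MGR = 102.6° ✓; |GR| = 24.80 ✓; ∠GRZ = 104.8° ✓; |RZ| = 16.50 ✓; ∠RZE = 60.60° ✓; |ZE| = 29.20 ✓; ∠ZED = 73.80° ✓; |ED| = 30.70 ✗.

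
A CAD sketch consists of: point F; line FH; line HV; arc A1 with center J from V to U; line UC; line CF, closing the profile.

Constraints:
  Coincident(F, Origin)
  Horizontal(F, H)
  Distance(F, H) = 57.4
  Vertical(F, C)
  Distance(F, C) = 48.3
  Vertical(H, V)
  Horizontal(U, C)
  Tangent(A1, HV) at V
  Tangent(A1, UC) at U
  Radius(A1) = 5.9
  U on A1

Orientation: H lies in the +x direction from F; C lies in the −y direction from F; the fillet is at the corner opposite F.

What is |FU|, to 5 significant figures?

70.606

F is at the origin; F and H share the same y with |FH| = 57.4 and H on the +x side, so H = (57.400, 0.0000). FC is vertical with |FC| = 48.3 and C on the −y side, so C = (0.0000, -48.300). The virtual corner opposite F is at (57.400, -48.300). A1 meets HV tangentially, so JV is at right angles to HV and since A1 is tangent to UC there, JU ⟂ UC, with radius 5.9, so the center J sits 5.9 in from both sides at J = (51.500, -42.400). That places the tangent points at V = (57.400, -42.400) on HV and U = (51.500, -48.300) on UC. Then |FU| = |U − F| = 70.606.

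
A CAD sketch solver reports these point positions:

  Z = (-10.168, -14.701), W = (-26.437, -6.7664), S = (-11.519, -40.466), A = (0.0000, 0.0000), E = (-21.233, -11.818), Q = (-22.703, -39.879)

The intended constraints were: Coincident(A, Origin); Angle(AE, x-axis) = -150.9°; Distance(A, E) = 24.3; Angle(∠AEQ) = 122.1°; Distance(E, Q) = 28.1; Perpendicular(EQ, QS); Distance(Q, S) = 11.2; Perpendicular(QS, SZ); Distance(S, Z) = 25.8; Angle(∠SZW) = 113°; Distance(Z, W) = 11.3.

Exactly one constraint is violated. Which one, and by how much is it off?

Distance(Z, W) = 11.3 — off by 6.80.

A = (0.00, 0.00) ✓; AE at -150.9° ✓; |AE| = 24.30 ✓; ∠AEQ = 122.1° ✓; |EQ| = 28.10 ✓; ∠(EQ, QS) = 89.99° ✓; |QS| = 11.20 ✓; ∠(QS, SZ) = 90.00° ✓; |SZ| = 25.80 ✓; ∠SZW = 113.0° ✓; |ZW| = 18.10 ✗.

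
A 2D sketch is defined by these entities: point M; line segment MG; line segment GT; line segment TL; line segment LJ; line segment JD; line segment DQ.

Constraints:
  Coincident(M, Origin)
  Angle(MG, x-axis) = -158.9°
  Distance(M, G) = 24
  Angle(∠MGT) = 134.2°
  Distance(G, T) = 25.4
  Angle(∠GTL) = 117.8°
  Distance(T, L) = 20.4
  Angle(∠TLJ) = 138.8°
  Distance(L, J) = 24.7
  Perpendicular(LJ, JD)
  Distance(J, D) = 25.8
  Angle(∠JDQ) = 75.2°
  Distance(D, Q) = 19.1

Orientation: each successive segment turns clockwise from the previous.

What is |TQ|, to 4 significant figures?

22.84

M is at the origin; MG runs at -158.9° with length 24.0, so G = (-22.39, -8.640). ∠MGT = 134.2° gives GT at 155.3° from the x-axis; with |GT| = 25.4, T = (-45.47, 1.974). ∠GTL = 117.8° gives TL at 93.10° from the x-axis; with |TL| = 20.4, L = (-46.57, 22.34). ∠TLJ = 138.8° gives LJ at 51.90° from the x-axis; with |LJ| = 24.7, J = (-31.33, 41.78). LJ ⟂ JD, so JD runs at -38.10°; with |JD| = 25.8, D = (-11.03, 25.86). ∠JDQ = 75.2° gives DQ at -142.9° from the x-axis; with |DQ| = 19.1, Q = (-26.26, 14.34). Then |TQ| = |Q − T| = 22.84.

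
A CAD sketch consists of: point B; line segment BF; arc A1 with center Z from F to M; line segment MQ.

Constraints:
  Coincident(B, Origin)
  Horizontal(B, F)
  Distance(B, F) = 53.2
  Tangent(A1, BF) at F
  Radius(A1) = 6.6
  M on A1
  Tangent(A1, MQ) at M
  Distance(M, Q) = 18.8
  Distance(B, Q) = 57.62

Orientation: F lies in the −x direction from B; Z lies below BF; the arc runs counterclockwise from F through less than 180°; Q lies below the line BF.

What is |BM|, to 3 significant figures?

59.9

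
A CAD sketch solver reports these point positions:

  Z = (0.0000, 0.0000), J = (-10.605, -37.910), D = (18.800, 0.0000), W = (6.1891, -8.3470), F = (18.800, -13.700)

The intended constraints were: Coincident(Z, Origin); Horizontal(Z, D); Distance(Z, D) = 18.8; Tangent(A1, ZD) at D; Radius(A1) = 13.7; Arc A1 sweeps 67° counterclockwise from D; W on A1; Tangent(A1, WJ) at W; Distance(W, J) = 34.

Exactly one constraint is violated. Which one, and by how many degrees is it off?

Tangent(A1, WJ) at W — off by 6.60°.

Z = (0.00, 0.00) ✓; Z.y = 0.00, D.y = 0.00 ✓; |ZD| = 18.80 ✓; ∠(FD, DZ) = 90.00° ✓; |FD| = 13.70 ✓; bearing(F→W) − bearing(F→D) = 67.00° ✓; |FW| = 13.70 ✓; ∠(FW, WJ) = 96.60° ✗; |WJ| = 34.00 ✓.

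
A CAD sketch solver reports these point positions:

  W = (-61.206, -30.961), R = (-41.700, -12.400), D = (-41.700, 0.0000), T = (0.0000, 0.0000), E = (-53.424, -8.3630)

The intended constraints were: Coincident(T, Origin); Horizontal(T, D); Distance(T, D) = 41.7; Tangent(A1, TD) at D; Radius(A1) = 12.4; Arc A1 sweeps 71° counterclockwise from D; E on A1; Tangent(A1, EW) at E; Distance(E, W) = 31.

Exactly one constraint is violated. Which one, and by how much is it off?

Distance(E, W) = 31 — off by 7.10.

T = (0.00, 0.00) ✓; T.y = 0.00, D.y = 0.00 ✓; |TD| = 41.70 ✓; ∠(RD, DT) = 90.00° ✓; |RD| = 12.40 ✓; bearing(R→E) − bearing(R→D) = 71.00° ✓; |RE| = 12.40 ✓; ∠(RE, EW) = 90.00° ✓; |EW| = 23.90 ✗.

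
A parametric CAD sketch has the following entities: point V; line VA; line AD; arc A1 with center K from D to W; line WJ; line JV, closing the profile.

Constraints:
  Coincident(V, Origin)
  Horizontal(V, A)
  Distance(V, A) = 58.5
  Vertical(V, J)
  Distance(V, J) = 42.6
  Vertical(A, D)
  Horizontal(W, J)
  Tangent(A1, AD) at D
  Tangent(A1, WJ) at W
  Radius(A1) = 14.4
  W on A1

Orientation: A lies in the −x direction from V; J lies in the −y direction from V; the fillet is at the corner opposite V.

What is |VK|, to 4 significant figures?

52.35

V is at the origin; VA is horizontal with |VA| = 58.5 and A on the −x side, so A = (-58.50, 0.000). VJ is vertical with |VJ| = 42.6 and J on the −y side, so J = (0.000, -42.60). The virtual corner opposite V is at (-58.50, -42.60). A1 meets AD tangentially, so KD is at right angles to AD and since A1 is tangent to WJ there, KW ⟂ WJ, with radius 14.4, so the center K sits 14.4 in from both sides at K = (-44.10, -28.20). Then |VK| = |K − V| = 52.35.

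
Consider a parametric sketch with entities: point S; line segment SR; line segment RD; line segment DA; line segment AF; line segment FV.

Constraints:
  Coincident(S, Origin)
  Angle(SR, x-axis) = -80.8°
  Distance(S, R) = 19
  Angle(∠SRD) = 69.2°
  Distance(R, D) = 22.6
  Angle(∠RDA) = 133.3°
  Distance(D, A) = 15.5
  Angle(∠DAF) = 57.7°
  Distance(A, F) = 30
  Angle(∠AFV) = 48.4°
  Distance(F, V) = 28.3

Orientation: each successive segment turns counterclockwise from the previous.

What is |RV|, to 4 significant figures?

19.62

S is at the origin; SR runs at -80.8° with length 19.0, so R = (3.038, -18.76). ∠SRD = 69.2° gives RD at 30.00° from the x-axis; with |RD| = 22.6, D = (22.61, -7.456). ∠RDA = 133.3° gives DA at 76.70° from the x-axis; with |DA| = 15.5, A = (26.18, 7.629). ∠DAF = 57.7° gives AF at -161.0° from the x-axis; with |AF| = 30.0, F = (-2.190, -2.138). ∠AFV = 48.4° gives FV at -29.40° from the x-axis; with |FV| = 28.3, V = (22.47, -16.03). Then |RV| = |V − R| = 19.62.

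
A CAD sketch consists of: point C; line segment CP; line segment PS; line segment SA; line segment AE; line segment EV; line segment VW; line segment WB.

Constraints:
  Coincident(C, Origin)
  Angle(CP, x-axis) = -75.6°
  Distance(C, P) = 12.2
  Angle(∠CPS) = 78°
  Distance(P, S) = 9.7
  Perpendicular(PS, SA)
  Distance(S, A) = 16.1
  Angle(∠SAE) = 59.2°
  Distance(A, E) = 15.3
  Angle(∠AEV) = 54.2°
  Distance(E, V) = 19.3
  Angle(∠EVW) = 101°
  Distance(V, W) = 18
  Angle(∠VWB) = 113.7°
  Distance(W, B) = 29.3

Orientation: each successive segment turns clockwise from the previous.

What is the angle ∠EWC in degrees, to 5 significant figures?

5.3261°

C is at the origin; CP runs at -75.6° with length 12.2, so P = (3.0340, -11.817). ∠CPS = 78.0° gives PS at -177.60° from the x-axis; with |PS| = 9.7, S = (-6.6575, -12.223). PS ⟂ SA, so SA runs at 92.400°; with |SA| = 16.1, A = (-7.3317, 3.8630). ∠SAE = 59.2° gives AE at -28.400° from the x-axis; with |AE| = 15.3, E = (6.1270, -3.4141). ∠AEV = 54.2° gives EV at -154.20° from the x-axis; with |EV| = 19.3, V = (-11.249, -11.814). ∠EVW = 101.0° gives VW at 126.80° from the x-axis; with |VW| = 18.0, W = (-22.032, 2.5991). Then cos ∠EWC = WE·WC / (|WE||WC|), giving 5.3261°.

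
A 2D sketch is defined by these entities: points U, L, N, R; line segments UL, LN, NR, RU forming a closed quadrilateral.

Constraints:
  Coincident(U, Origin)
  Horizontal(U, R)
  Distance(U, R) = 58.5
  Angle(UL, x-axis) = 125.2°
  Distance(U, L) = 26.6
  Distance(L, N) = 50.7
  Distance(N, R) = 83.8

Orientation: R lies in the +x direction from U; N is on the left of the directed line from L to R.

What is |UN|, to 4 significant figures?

67.26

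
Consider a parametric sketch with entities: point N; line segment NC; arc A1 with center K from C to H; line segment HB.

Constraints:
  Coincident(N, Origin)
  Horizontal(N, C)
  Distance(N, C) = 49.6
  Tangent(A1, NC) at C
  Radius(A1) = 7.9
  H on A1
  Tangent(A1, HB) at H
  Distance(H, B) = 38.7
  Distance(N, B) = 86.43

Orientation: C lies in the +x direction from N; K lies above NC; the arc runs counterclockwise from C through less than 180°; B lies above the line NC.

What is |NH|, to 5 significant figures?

55.904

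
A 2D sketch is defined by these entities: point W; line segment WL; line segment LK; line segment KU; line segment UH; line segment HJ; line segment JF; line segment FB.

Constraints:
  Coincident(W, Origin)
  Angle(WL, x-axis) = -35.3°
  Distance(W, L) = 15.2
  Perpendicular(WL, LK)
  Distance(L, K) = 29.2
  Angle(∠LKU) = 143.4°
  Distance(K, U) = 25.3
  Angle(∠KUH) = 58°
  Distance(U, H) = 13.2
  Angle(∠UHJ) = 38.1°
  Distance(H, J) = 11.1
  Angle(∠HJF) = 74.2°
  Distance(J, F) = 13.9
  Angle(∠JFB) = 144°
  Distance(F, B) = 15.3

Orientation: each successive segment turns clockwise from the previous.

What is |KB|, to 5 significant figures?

43.637

∠HJF = 74.2° gives JF at -171.60° from the x-axis; with |JF| = 13.9, F = (-34.546, -39.816). ∠JFB = 144.0° gives FB at 152.40° from the x-axis; with |FB| = 15.3, B = (-48.105, -32.728). Then |KB| = |B − K| = 43.637.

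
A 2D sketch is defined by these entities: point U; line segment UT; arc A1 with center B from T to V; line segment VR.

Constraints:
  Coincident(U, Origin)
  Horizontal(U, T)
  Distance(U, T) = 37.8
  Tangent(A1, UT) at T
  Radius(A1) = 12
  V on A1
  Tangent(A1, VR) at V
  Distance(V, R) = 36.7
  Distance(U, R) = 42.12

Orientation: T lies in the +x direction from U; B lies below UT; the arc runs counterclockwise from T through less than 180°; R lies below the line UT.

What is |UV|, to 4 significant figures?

27.78

Checks: |BT| = 12.00 ✓; |BV| = 12.00 ✓; ∠(BV, VR) = 90.00° ✓; |VR| = 36.70 ✓; |UR| = 42.12 ✓.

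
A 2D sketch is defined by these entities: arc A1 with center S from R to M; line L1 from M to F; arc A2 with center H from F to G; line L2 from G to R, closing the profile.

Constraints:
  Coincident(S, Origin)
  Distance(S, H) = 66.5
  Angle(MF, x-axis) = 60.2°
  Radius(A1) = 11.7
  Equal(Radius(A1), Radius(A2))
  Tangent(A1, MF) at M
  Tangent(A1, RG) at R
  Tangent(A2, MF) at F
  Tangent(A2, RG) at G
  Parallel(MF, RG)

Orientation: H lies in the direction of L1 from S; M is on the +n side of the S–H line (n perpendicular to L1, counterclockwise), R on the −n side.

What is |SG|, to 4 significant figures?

67.52

The slot axis is L1's direction at 60.2°, so u = (cos 60.2°, sin 60.2°) = (0.4970, 0.8678) and n = (−sin 60.2°, cos 60.2°) = (-0.8678, 0.4970). S is at the origin and H lies 66.5 along u from S, so H = 66.5·u = (33.05, 57.71). Tangency of A1 to both parallel lines with radius 11.7 puts M and R at S ± 11.7·n: M = (-10.15, 5.815), R = (10.15, -5.815). Equal radii place F and G the same way about H: F = H + 11.7·n = (22.90, 63.52), G = H − 11.7·n = (43.20, 51.89). Then |SG| = |G − S| = 67.52.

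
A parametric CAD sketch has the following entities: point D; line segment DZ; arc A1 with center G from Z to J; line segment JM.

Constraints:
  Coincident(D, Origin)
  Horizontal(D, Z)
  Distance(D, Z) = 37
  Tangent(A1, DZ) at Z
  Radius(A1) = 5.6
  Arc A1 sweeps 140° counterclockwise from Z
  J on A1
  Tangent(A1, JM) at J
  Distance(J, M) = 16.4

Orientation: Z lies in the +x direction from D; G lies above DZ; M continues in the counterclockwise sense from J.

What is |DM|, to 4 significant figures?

34.69

D is at the origin; DZ is horizontal with |DZ| = 37.0 and Z on the +x side, so Z = (37.00, 0.000). A1 meets DZ tangentially, so GZ is at right angles to DZ, so G = Z + (0, 5.6) = (37.00, 5.600). On A1, Z sits at bearing -90° from G; a 140° counterclockwise sweep puts J at bearing 50°, so J = G + 5.6·(cos 50°, sin 50°) = (40.60, 9.890). Tangency of A1 to JM means the radius GJ is perpendicular to JM, so JM runs along (−sin 50°, cos 50°); with |JM| = 16.4, M = (28.04, 20.43). Then |DM| = |M − D| = 34.69.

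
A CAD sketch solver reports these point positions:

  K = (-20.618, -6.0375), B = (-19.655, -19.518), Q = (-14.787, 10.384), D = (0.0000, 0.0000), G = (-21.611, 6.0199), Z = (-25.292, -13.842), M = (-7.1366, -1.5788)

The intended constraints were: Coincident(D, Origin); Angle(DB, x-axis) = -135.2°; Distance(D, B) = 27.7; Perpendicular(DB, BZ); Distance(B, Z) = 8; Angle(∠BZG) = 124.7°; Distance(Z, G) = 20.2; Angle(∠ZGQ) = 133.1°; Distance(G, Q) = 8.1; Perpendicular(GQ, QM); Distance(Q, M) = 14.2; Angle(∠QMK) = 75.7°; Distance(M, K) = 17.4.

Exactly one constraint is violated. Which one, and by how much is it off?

Distance(M, K) = 17.4 — off by 3.20.

D = (0.00, 0.00) ✓; DB at -135.2° ✓; |DB| = 27.70 ✓; ∠(DB, BZ) = 90.00° ✓; |BZ| = 8.000 ✓; ∠BZG = 124.7° ✓; |ZG| = 20.20 ✓; ∠ZGQ = 133.1° ✓; |GQ| = 8.100 ✓; ∠(GQ, QM) = 90.00° ✓; |QM| = 14.20 ✓; ∠QMK = 75.70° ✓; |MK| = 14.20 ✗.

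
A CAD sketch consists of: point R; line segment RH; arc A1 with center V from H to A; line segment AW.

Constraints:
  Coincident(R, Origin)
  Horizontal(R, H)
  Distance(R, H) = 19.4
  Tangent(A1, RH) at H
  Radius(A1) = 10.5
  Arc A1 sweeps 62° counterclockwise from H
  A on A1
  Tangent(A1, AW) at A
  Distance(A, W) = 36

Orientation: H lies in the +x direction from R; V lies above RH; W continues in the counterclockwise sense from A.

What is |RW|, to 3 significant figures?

58.9

R is at the origin; RH is horizontal with |RH| = 19.4 and H on the +x side, so H = (19.4, 0.00). A1 meets RH tangentially, so VH is at right angles to RH, so V = H + (0, 10.5) = (19.4, 10.5). On A1, H sits at bearing -90° from V; a 62° counterclockwise sweep puts A at bearing -28°, so A = V + 10.5·(cos -28°, sin -28°) = (28.7, 5.57). Since A1 is tangent to AW there, VA ⟂ AW, so AW runs along (−sin -28°, cos -28°); with |AW| = 36.0, W = (45.6, 37.4). Then |RW| = |W − R| = 58.9.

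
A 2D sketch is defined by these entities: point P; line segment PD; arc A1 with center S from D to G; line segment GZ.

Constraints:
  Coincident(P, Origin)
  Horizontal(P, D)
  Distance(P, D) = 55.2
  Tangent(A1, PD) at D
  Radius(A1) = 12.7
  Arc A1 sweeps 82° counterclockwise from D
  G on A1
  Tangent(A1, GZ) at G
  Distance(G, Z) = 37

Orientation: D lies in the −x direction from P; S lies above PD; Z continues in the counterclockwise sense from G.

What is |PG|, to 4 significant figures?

44.00

P is at the origin; PD is horizontal with |PD| = 55.2 and D on the −x side, so D = (-55.20, 0.000). A1 meets PD tangentially, so SD is at right angles to PD, so S = D + (0, 12.7) = (-55.20, 12.70). On A1, D sits at bearing -90° from S; an 82° counterclockwise sweep puts G at bearing -8°, so G = S + 12.7·(cos -8°, sin -8°) = (-42.62, 10.93). Then |PG| = |G − P| = 44.00.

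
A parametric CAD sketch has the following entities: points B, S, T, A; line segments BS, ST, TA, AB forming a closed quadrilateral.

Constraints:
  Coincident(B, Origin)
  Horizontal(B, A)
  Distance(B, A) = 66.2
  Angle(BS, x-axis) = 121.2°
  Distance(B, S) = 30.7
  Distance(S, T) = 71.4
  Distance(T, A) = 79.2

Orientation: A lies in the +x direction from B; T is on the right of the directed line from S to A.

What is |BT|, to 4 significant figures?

43.36

Checks: |ST| = 71.40 ✓; |TA| = 79.20 ✓.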